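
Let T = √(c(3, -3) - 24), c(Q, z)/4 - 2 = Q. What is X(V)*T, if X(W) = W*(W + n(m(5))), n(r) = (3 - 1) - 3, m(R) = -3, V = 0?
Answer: 0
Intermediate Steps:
c(Q, z) = 8 + 4*Q
n(r) = -1 (n(r) = 2 - 3 = -1)
T = 2*I (T = √((8 + 4*3) - 24) = √((8 + 12) - 24) = √(20 - 24) = √(-4) = 2*I ≈ 2.0*I)
X(W) = W*(-1 + W) (X(W) = W*(W - 1) = W*(-1 + W))
X(V)*T = (0*(-1 + 0))*(2*I) = (0*(-1))*(2*I) = 0*(2*I) = 0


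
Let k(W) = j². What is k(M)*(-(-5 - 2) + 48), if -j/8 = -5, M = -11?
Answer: 88000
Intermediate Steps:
j = 40 (j = -8*(-5) = 40)
k(W) = 1600 (k(W) = 40² = 1600)
k(M)*(-(-5 - 2) + 48) = 1600*(-(-5 - 2) + 48) = 1600*(-1*(-7) + 48) = 1600*(7 + 48) = 1600*55 = 88000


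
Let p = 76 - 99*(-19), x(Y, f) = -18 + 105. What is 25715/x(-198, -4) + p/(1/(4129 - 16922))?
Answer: -2178097672/87 ≈ -2.5036e+7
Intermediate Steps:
x(Y, f) = 87
p = 1957 (p = 76 + 1881 = 1957)
25715/x(-198, -4) + p/(1/(4129 - 16922)) = 25715/87 + 1957/(1/(4129 - 16922)) = 25715*(1/87) + 1957/(1/(-12793)) = 25715/87 + 1957/(-1/12793) = 25715/87 + 1957*(-12793) = 25715/87 - 25035901 = -2178097672/87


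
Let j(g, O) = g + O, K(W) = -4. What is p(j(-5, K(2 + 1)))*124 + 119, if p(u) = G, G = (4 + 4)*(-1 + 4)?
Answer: 3095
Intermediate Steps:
G = 24 (G = 8*3 = 24)
j(g, O) = O + g
p(u) = 24
p(j(-5, K(2 + 1)))*124 + 119 = 24*124 + 119 = 2976 + 119 = 3095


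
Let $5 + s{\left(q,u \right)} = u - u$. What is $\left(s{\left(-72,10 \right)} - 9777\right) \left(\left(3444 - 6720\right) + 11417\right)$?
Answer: $-79635262$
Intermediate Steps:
$s{\left(q,u \right)} = -5$ ($s{\left(q,u \right)} = -5 + \left(u - u\right) = -5 + 0 = -5$)
$\left(s{\left(-72,10 \right)} - 9777\right) \left(\left(3444 - 6720\right) + 11417\right) = \left(-5 - 9777\right) \left(\left(3444 - 6720\right) + 11417\right) = - 9782 \left(\left(3444 - 6720\right) + 11417\right) = - 9782 \left(-3276 + 11417\right) = \left(-9782\right) 8141 = -79635262$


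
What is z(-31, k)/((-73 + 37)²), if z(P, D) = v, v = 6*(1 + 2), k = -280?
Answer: 1/72 ≈ 0.013889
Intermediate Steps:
v = 18 (v = 6*3 = 18)
z(P, D) = 18
z(-31, k)/((-73 + 37)²) = 18/((-73 + 37)²) = 18/((-36)²) = 18/1296 = 18*(1/1296) = 1/72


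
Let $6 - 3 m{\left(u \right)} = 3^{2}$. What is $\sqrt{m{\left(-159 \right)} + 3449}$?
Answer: $2 \sqrt{862} \approx 58.72$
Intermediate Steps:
$m{\left(u \right)} = -1$ ($m{\left(u \right)} = 2 - \frac{3^{2}}{3} = 2 - 3 = -1$)
$\sqrt{m{\left(-159 \right)} + 3449} = \sqrt{-1 + 3449} = \sqrt{3448} = 2 \sqrt{862}$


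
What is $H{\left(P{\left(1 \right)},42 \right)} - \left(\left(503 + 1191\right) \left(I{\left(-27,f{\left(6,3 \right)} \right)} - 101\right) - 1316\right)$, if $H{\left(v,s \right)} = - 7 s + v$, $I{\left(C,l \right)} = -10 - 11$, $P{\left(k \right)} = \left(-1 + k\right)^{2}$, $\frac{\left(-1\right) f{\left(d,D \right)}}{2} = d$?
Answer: $207690$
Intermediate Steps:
$f{\left(d,D \right)} = - 2 d$
$I{\left(C,l \right)} = -21$ ($I{\left(C,l \right)} = -10 - 11 = -21$)
$H{\left(v,s \right)} = v - 7 s$
$H{\left(P{\left(1 \right)},42 \right)} - \left(\left(503 + 1191\right) \left(I{\left(-27,f{\left(6,3 \right)} \right)} - 101\right) - 1316\right) = \left(\left(-1 + 1\right)^{2} - 294\right) - \left(\left(503 + 1191\right) \left(-21 - 101\right) - 1316\right) = \left(0^{2} - 294\right) - \left(1694 \left(-122\right) - 1316\right) = \left(0 - 294\right) - \left(-206668 - 1316\right) = -294 - -207984 = -294 + 207984 = 207690$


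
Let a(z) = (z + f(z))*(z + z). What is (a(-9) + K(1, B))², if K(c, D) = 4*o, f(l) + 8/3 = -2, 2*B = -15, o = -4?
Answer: 52900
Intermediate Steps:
B = -15/2 (B = (½)*(-15) = -15/2 ≈ -7.5000)
f(l) = -14/3 (f(l) = -8/3 - 2 = -14/3)
K(c, D) = -16 (K(c, D) = 4*(-4) = -16)
a(z) = 2*z*(-14/3 + z) (a(z) = (z - 14/3)*(z + z) = (-14/3 + z)*(2*z) = 2*z*(-14/3 + z))
(a(-9) + K(1, B))² = ((⅔)*(-9)*(-14 + 3*(-9)) - 16)² = ((⅔)*(-9)*(-14 - 27) - 16)² = ((⅔)*(-9)*(-41) - 16)² = (246 - 16)² = 230² = 52900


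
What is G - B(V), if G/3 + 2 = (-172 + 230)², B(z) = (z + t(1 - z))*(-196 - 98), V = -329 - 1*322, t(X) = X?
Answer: 10380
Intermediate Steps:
V = -651 (V = -329 - 322 = -651)
B(z) = -294 (B(z) = (z + (1 - z))*(-196 - 98) = 1*(-294) = -294)
G = 10086 (G = -6 + 3*(-172 + 230)² = -6 + 3*58² = -6 + 3*3364 = -6 + 10092 = 10086)
G - B(V) = 10086 - 1*(-294) = 10086 + 294 = 10380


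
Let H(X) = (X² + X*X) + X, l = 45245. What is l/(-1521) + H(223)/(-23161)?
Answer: -1199534246/35227881 ≈ -34.051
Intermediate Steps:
H(X) = X + 2*X² (H(X) = (X² + X²) + X = 2*X² + X = X + 2*X²)
l/(-1521) + H(223)/(-23161) = 45245/(-1521) + (223*(1 + 2*223))/(-23161) = 45245*(-1/1521) + (223*(1 + 446))*(-1/23161) = -45245/1521 + (223*447)*(-1/23161) = -45245/1521 + 99681*(-1/23161) = -45245/1521 - 99681/23161 = -1199534246/35227881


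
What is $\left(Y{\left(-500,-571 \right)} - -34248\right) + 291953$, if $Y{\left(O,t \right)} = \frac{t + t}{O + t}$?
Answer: $\frac{349362413}{1071} \approx 3.262 \cdot 10^{5}$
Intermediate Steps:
$Y{\left(O,t \right)} = \frac{2 t}{O + t}$
$\left(Y{\left(-500,-571 \right)} - -34248\right) + 291953 = \left(2 \left(-571\right) \frac{1}{-500 - 571} - -34248\right) + 291953 = \left(2 \left(-571\right) \frac{1}{-1071} + \left(-55978 + 90226\right)\right) + 291953 = \left(2 \left(-571\right) \left(- \frac{1}{1071}\right) + 34248\right) + 291953 = \left(\frac{1142}{1071} + 34248\right) + 291953 = \frac{36680750}{1071} + 291953 = \frac{349362413}{1071}$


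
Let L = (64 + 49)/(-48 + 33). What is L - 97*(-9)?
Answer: 12982/15 ≈ 865.47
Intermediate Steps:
L = -113/15 (L = 113/(-15) = 113*(-1/15) = -113/15 ≈ -7.5333)
L - 97*(-9) = -113/15 - 97*(-9) = -113/15 + 873 = 12982/15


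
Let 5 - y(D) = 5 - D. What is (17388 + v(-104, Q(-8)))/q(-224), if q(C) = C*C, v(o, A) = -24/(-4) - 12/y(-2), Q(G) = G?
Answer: 2175/6272 ≈ 0.34678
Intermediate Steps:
y(D) = D (y(D) = 5 - (5 - D) = 5 + (-5 + D) = D)
v(o, A) = 12 (v(o, A) = -24/(-4) - 12/(-2) = -24*(-¼) - 12*(-½) = 6 + 6 = 12)
q(C) = C²
(17388 + v(-104, Q(-8)))/q(-224) = (17388 + 12)/((-224)²) = 17400/50176 = 17400*(1/50176) = 2175/6272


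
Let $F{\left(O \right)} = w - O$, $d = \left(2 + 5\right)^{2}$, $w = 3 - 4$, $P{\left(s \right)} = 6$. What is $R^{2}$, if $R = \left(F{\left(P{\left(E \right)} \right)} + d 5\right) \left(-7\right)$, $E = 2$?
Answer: $2775556$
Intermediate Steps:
$w = -1$
$d = 49$ ($d = 7^{2} = 49$)
$F{\left(O \right)} = -1 - O$
$R = -1666$ ($R = \left(\left(-1 - 6\right) + 49 \cdot 5\right) \left(-7\right) = \left(\left(-1 - 6\right) + 245\right) \left(-7\right) = \left(-7 + 245\right) \left(-7\right) = 238 \left(-7\right) = -1666$)
$R^{2} = \left(-1666\right)^{2} = 2775556$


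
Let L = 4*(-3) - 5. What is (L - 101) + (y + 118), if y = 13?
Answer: 13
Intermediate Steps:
L = -17 (L = -12 - 5 = -17)
(L - 101) + (y + 118) = (-17 - 101) + (13 + 118) = -118 + 131 = 13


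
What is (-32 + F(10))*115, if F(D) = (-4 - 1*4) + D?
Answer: -3450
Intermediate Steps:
F(D) = -8 + D (F(D) = (-4 - 4) + D = -8 + D)
(-32 + F(10))*115 = (-32 + (-8 + 10))*115 = (-32 + 2)*115 = -30*115 = -3450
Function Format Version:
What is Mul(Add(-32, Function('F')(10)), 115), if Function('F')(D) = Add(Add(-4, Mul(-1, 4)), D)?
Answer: -3450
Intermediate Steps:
Function('F')(D) = Add(-8, D) (Function('F')(D) = Add(Add(-4, -4), D) = Add(-8, D))
Mul(Add(-32, Function('F')(10)), 115) = Mul(Add(-32, Add(-8, 10)), 115) = Mul(Add(-32, 2), 115) = Mul(-30, 115) = -3450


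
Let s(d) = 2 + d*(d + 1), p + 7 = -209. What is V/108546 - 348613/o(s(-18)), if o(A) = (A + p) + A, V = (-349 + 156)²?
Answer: -18912823549/21709200 ≈ -871.19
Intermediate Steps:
V = 37249 (V = (-193)² = 37249)
p = -216 (p = -7 - 209 = -216)
s(d) = 2 + d*(1 + d)
o(A) = -216 + 2*A (o(A) = (A - 216) + A = (-216 + A) + A = -216 + 2*A)
V/108546 - 348613/o(s(-18)) = 37249/108546 - 348613/(-216 + 2*(2 - 18 + (-18)²)) = 37249*(1/108546) - 348613/(-216 + 2*(2 - 18 + 324)) = 37249/108546 - 348613/(-216 + 2*308) = 37249/108546 - 348613/(-216 + 616) = 37249/108546 - 348613/400 = -18912823549/21709200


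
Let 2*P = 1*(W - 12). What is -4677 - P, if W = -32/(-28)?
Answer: -32701/7 ≈ -4671.6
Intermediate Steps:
W = 8/7 (W = -32*(-1/28) = 8/7 ≈ 1.1429)
P = -38/7 (P = (1*(8/7 - 12))/2 = (1*(-76/7))/2 = (1/2)*(-76/7) = -38/7 ≈ -5.4286)
-4677 - P = -4677 - 1*(-38/7) = -4677 + 38/7 = -32701/7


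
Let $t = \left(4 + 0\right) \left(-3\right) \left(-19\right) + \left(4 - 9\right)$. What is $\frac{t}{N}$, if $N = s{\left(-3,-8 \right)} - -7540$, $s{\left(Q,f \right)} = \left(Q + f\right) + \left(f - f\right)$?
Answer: $\frac{223}{7529} \approx 0.029619$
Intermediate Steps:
$s{\left(Q,f \right)} = Q + f$ ($s{\left(Q,f \right)} = \left(Q + f\right) + 0 = Q + f$)
$N = 7529$ ($N = \left(-3 - 8\right) - -7540 = -11 + 7540 = 7529$)
$t = 223$ ($t = 4 \left(-3\right) \left(-19\right) + \left(4 - 9\right) = \left(-12\right) \left(-19\right) - 5 = 228 - 5 = 223$)
$\frac{t}{N} = \frac{223}{7529}$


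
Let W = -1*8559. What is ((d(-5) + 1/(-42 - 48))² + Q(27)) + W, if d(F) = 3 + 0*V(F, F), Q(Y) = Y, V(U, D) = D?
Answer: -69036839/8100 ≈ -8523.1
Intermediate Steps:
d(F) = 3 (d(F) = 3 + 0*F = 3 + 0 = 3)
W = -8559
((d(-5) + 1/(-42 - 48))² + Q(27)) + W = ((3 + 1/(-42 - 48))² + 27) - 8559 = ((3 + 1/(-90))² + 27) - 8559 = ((3 - 1/90)² + 27) - 8559 = ((269/90)² + 27) - 8559 = (72361/8100 + 27) - 8559 = 291061/8100 - 8559 = -69036839/8100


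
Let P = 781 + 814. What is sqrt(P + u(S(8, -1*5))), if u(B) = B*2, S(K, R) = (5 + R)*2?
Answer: sqrt(1595) ≈ 39.937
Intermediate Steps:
S(K, R) = 10 + 2*R
u(B) = 2*B
P = 1595
sqrt(P + u(S(8, -1*5))) = sqrt(1595 + 2*(10 + 2*(-1*5))) = sqrt(1595 + 2*(10 + 2*(-5))) = sqrt(1595 + 2*(10 - 10)) = sqrt(1595 + 2*0) = sqrt(1595 + 0) = sqrt(1595)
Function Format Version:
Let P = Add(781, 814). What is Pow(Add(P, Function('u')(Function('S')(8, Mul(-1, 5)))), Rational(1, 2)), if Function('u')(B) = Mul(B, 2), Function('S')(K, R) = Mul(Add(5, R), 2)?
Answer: Pow(1595, Rational(1, 2)) ≈ 39.937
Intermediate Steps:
Function('S')(K, R) = Add(10, Mul(2, R))
Function('u')(B) = Mul(2, B)
P = 1595
Pow(Add(P, Function('u')(Function('S')(8, Mul(-1, 5)))), Rational(1, 2)) = Pow(Add(1595, Mul(2, Add(10, Mul(2, Mul(-1, 5))))), Rational(1, 2)) = Pow(Add(1595, Mul(2, Add(10, Mul(2, -5)))), Rational(1, 2)) = Pow(Add(1595, Mul(2, Add(10, -10))), Rational(1, 2)) = Pow(Add(1595, Mul(2, 0)), Rational(1, 2)) = Pow(Add(1595, 0), Rational(1, 2)) = Pow(1595, Rational(1, 2))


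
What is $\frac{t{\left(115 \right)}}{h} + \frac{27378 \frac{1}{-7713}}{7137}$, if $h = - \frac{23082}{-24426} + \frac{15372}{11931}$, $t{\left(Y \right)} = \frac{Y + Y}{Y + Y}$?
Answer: $\frac{845443673261}{1890300928471} \approx 0.44725$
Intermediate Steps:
$t{\left(Y \right)} = 1$ ($t{\left(Y \right)} = \frac{2 Y}{2 Y} = 2 Y \frac{1}{2 Y} = 1$)
$h = \frac{36159323}{16190367}$ ($h = \left(-23082\right) \left(- \frac{1}{24426}\right) + 15372 \cdot \frac{1}{11931} = \frac{3847}{4071} + \frac{5124}{3977} = \frac{36159323}{16190367} \approx 2.2334$)
$\frac{t{\left(115 \right)}}{h} + \frac{27378 \frac{1}{-7713}}{7137} = 1 \frac{1}{\frac{36159323}{16190367}} + \frac{27378 \frac{1}{-7713}}{7137} = 1 \cdot \frac{16190367}{36159323} + 27378 \left(- \frac{1}{7713}\right) \frac{1}{7137} = \frac{16190367}{36159323} - \frac{26}{52277} = \frac{845443673261}{1890300928471}$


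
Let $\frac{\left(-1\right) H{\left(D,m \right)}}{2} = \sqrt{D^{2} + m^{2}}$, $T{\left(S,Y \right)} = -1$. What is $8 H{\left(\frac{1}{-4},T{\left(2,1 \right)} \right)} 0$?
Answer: $0$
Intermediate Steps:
$H{\left(D,m \right)} = - 2 \sqrt{D^{2} + m^{2}}$
$8 H{\left(\frac{1}{-4},T{\left(2,1 \right)} \right)} 0 = 8 \left(- 2 \sqrt{\left(\frac{1}{-4}\right)^{2} + \left(-1\right)^{2}}\right) 0 = 8 \left(- 2 \sqrt{\left(- \frac{1}{4}\right)^{2} + 1}\right) 0 = 8 \left(- 2 \sqrt{\frac{1}{16} + 1}\right) 0 = 8 \left(- 2 \sqrt{\frac{17}{16}}\right) 0 = 8 \left(- 2 \frac{\sqrt{17}}{4}\right) 0 = 8 \left(- \frac{\sqrt{17}}{2}\right) 0 = - 4 \sqrt{17} \cdot 0 = 0$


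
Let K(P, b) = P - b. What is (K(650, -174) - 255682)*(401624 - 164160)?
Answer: -60519600112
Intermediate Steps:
(K(650, -174) - 255682)*(401624 - 164160) = ((650 - 1*(-174)) - 255682)*(401624 - 164160) = ((650 + 174) - 255682)*237464 = (824 - 255682)*237464 = -254858*237464 = -60519600112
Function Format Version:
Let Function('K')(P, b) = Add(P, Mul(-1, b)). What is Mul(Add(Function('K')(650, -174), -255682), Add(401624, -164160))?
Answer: -60519600112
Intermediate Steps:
Mul(Add(Function('K')(650, -174), -255682), Add(401624, -164160)) = Mul(Add(Add(650, Mul(-1, -174)), -255682), Add(401624, -164160)) = Mul(Add(Add(650, 174), -255682), 237464) = Mul(Add(824, -255682), 237464) = Mul(-254858, 237464) = -60519600112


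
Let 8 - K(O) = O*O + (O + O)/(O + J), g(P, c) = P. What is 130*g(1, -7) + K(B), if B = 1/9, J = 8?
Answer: 815759/5913 ≈ 137.96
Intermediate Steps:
B = ⅑ ≈ 0.11111
K(O) = 8 - O² - 2*O/(8 + O) (K(O) = 8 - (O*O + (O + O)/(O + 8)) = 8 - (O² + (2*O)/(8 + O)) = 8 - (O² + 2*O/(8 + O)) = 8 + (-O² - 2*O/(8 + O)) = 8 - O² - 2*O/(8 + O))
130*g(1, -7) + K(B) = 130*1 + (64 - (⅑)³ - 8*(⅑)² + 6*(⅑))/(8 + ⅑) = 130 + (64 - 1*1/729 - 8*1/81 + ⅔)/(73/9) = 130 + 9*(64 - 1/729 - 8/81 + ⅔)/73 = 130 + (9/73)*(47069/729) = 130 + 47069/5913 = 815759/5913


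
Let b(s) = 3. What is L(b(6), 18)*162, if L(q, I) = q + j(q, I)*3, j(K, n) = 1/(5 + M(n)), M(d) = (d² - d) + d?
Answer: 160380/329 ≈ 487.48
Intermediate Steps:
M(d) = d²
j(K, n) = 1/(5 + n²)
L(q, I) = q + 3/(5 + I²)
L(b(6), 18)*162 = (3 + 3/(5 + 18²))*162 = (3 + 3/(5 + 324))*162 = (3 + 3/329)*162 = (990/329)*162 = 160380/329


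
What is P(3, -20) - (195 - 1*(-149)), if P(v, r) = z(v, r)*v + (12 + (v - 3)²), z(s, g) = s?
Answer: -323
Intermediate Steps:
P(v, r) = 12 + v² + (-3 + v)² (P(v, r) = v*v + (12 + (v - 3)²) = v² + (12 + (-3 + v)²) = 12 + v² + (-3 + v)²)
P(3, -20) - (195 - 1*(-149)) = (12 + 3² + (-3 + 3)²) - (195 - 1*(-149)) = (12 + 9 + 0²) - (195 + 149) = (12 + 9 + 0) - 1*344 = 21 - 344 = -323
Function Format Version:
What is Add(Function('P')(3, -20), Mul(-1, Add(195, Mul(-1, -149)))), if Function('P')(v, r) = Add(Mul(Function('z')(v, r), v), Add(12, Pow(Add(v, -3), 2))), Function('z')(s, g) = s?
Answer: -323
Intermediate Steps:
Function('P')(v, r) = Add(12, Pow(v, 2), Pow(Add(-3, v), 2)) (Function('P')(v, r) = Add(Mul(v, v), Add(12, Pow(Add(v, -3), 2))) = Add(Pow(v, 2), Add(12, Pow(Add(-3, v), 2))) = Add(12, Pow(v, 2), Pow(Add(-3, v), 2)))
Add(Function('P')(3, -20), Mul(-1, Add(195, Mul(-1, -149)))) = Add(Add(12, Pow(3, 2), Pow(Add(-3, 3), 2)), Mul(-1, Add(195, Mul(-1, -149)))) = Add(Add(12, 9, Pow(0, 2)), Mul(-1, Add(195, 149))) = Add(Add(12, 9, 0), Mul(-1, 344)) = Add(21, -344) = -323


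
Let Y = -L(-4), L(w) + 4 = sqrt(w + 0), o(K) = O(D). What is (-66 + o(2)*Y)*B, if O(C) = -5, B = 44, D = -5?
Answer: -3784 + 440*I ≈ -3784.0 + 440.0*I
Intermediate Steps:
o(K) = -5
L(w) = -4 + sqrt(w) (L(w) = -4 + sqrt(w + 0) = -4 + sqrt(w))
Y = 4 - 2*I (Y = -(-4 + sqrt(-4)) = -(-4 + 2*I) = 4 - 2*I ≈ 4.0 - 2.0*I)
(-66 + o(2)*Y)*B = (-66 - 5*(4 - 2*I))*44 = (-66 + (-20 + 10*I))*44 = (-86 + 10*I)*44 = -3784 + 440*I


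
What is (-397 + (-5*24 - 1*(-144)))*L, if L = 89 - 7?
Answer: -30586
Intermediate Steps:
L = 82
(-397 + (-5*24 - 1*(-144)))*L = (-397 + (-5*24 - 1*(-144)))*82 = (-397 + (-120 + 144))*82 = (-397 + 24)*82 = -373*82 = -30586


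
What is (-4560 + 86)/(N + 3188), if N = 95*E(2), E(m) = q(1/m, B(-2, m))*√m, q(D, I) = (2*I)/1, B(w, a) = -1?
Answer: -1782889/1261393 - 212515*√2/2522786 ≈ -1.5326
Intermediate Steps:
q(D, I) = 2*I (q(D, I) = (2*I)*1 = 2*I)
E(m) = -2*√m (E(m) = (2*(-1))*√m = -2*√m)
N = -190*√2 (N = 95*(-2*√2) = -190*√2 ≈ -268.70)
(-4560 + 86)/(N + 3188) = (-4560 + 86)/(-190*√2 + 3188) = -4474/(3188 - 190*√2)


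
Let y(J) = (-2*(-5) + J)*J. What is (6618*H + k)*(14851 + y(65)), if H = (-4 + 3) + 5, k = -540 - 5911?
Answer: 394934246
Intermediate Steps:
y(J) = J*(10 + J) (y(J) = (10 + J)*J = J*(10 + J))
k = -6451
H = 4 (H = -1 + 5 = 4)
(6618*H + k)*(14851 + y(65)) = (6618*4 - 6451)*(14851 + 65*(10 + 65)) = (26472 - 6451)*(14851 + 65*75) = 20021*(14851 + 4875) = 20021*19726 = 394934246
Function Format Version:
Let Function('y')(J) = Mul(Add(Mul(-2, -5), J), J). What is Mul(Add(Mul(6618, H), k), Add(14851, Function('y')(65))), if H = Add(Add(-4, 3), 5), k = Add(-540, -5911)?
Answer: 394934246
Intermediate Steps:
Function('y')(J) = Mul(J, Add(10, J)) (Function('y')(J) = Mul(Add(10, J), J) = Mul(J, Add(10, J)))
k = -6451
H = 4 (H = Add(-1, 5) = 4)
Mul(Add(Mul(6618, H), k), Add(14851, Function('y')(65))) = Mul(Add(Mul(6618, 4), -6451), Add(14851, Mul(65, Add(10, 65)))) = Mul(Add(26472, -6451), Add(14851, Mul(65, 75))) = Mul(20021, Add(14851, 4875)) = Mul(20021, 19726) = 394934246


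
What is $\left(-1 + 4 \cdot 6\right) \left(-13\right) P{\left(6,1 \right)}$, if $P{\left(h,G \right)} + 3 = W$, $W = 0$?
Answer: $897$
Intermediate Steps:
$P{\left(h,G \right)} = -3$ ($P{\left(h,G \right)} = -3 + 0 = -3$)
$\left(-1 + 4 \cdot 6\right) \left(-13\right) P{\left(6,1 \right)} = \left(-1 + 4 \cdot 6\right) \left(-13\right) \left(-3\right) = \left(-1 + 24\right) \left(-13\right) \left(-3\right) = 23 \left(-13\right) \left(-3\right) = \left(-299\right) \left(-3\right) = 897$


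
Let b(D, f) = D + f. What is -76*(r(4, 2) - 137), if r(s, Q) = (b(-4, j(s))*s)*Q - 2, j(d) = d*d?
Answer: 3268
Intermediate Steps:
j(d) = d²
r(s, Q) = -2 + Q*s*(-4 + s²) (r(s, Q) = ((-4 + s²)*s)*Q - 2 = (s*(-4 + s²))*Q - 2 = Q*s*(-4 + s²) - 2 = -2 + Q*s*(-4 + s²))
-76*(r(4, 2) - 137) = -76*((-2 + 2*4*(-4 + 4²)) - 137) = -76*((-2 + 2*4*(-4 + 16)) - 137) = -76*((-2 + 2*4*12) - 137) = -76*((-2 + 96) - 137) = -76*(94 - 137) = -76*(-43) = 3268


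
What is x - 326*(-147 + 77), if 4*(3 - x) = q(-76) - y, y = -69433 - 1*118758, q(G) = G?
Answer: -96823/4 ≈ -24206.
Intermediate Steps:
y = -188191 (y = -69433 - 118758 = -188191)
x = -188103/4 (x = 3 - (-76 - 1*(-188191))/4 = 3 - (-76 + 188191)/4 = 3 - 1/4*188115 = 3 - 188115/4 = -188103/4 ≈ -47026.)
x - 326*(-147 + 77) = -188103/4 - 326*(-147 + 77) = -188103/4 - 326*(-70) = -188103/4 + 22820 = -96823/4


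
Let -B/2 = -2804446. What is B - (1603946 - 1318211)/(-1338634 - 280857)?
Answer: 9083550399707/1619491 ≈ 5.6089e+6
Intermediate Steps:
B = 5608892 (B = -2*(-2804446) = 5608892)
B - (1603946 - 1318211)/(-1338634 - 280857) = 5608892 - (1603946 - 1318211)/(-1338634 - 280857) = 5608892 - 285735/(-1619491) = 5608892 - 285735*(-1)/1619491 = 5608892 - 1*(-285735/1619491) = 5608892 + 285735/1619491 = 9083550399707/1619491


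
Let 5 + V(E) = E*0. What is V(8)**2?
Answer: 25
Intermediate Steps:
V(E) = -5 (V(E) = -5 + E*0 = -5 + 0 = -5)
V(8)**2 = (-5)**2 = 25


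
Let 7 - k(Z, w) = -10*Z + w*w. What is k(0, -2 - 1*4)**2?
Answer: 841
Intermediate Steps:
k(Z, w) = 7 - w**2 + 10*Z (k(Z, w) = 7 - (-10*Z + w*w) = 7 - (-10*Z + w**2) = 7 - (w**2 - 10*Z) = 7 + (-w**2 + 10*Z) = 7 - w**2 + 10*Z)
k(0, -2 - 1*4)**2 = (7 - (-2 - 1*4)**2 + 10*0)**2 = (7 - (-2 - 4)**2 + 0)**2 = (7 - 1*(-6)**2 + 0)**2 = (7 - 1*36 + 0)**2 = (7 - 36 + 0)**2 = (-29)**2 = 841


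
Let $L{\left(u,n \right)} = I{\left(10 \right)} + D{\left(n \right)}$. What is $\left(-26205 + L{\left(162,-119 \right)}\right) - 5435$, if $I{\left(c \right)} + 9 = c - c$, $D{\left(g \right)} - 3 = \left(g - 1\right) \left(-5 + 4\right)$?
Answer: $-31526$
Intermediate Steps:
$D{\left(g \right)} = 4 - g$ ($D{\left(g \right)} = 3 + \left(g - 1\right) \left(-5 + 4\right) = 3 + \left(-1 + g\right) \left(-1\right) = 3 - \left(-1 + g\right) = 4 - g$)
$I{\left(c \right)} = -9$ ($I{\left(c \right)} = -9 + \left(c - c\right) = -9 + 0 = -9$)
$L{\left(u,n \right)} = -5 - n$ ($L{\left(u,n \right)} = -9 - \left(-4 + n\right) = -5 - n$)
$\left(-26205 + L{\left(162,-119 \right)}\right) - 5435 = \left(-26205 - -114\right) - 5435 = \left(-26205 + \left(-5 + 119\right)\right) - 5435 = \left(-26205 + 114\right) - 5435 = -26091 - 5435 = -31526$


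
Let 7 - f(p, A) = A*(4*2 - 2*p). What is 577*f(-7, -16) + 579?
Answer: 207722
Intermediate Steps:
f(p, A) = 7 - A*(8 - 2*p) (f(p, A) = 7 - A*(4*2 - 2*p) = 7 - A*(8 - 2*p))
577*f(-7, -16) + 579 = 577*(7 - 8*(-16) + 2*(-16)*(-7)) + 579 = 577*(7 + 128 + 224) + 579 = 577*359 + 579 = 207143 + 579 = 207722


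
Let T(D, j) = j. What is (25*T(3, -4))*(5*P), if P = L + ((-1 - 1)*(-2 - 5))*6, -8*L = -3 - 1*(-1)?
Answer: -42125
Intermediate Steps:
L = 1/4 (L = -(-3 - 1*(-1))/8 = -(-3 + 1)/8 = -1/8*(-2) = 1/4 ≈ 0.25000)
P = 337/4 (P = 1/4 + ((-1 - 1)*(-2 - 5))*6 = 1/4 - 2*(-7)*6 = 1/4 + 14*6 = 1/4 + 84 = 337/4 ≈ 84.250)
(25*T(3, -4))*(5*P) = (25*(-4))*(5*(337/4)) = -100*1685/4 = -42125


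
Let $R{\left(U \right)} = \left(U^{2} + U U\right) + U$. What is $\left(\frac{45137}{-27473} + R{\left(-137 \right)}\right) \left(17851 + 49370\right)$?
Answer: $\frac{69067731342456}{27473} \approx 2.514 \cdot 10^{9}$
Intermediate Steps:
$R{\left(U \right)} = U + 2 U^{2}$ ($R{\left(U \right)} = \left(U^{2} + U^{2}\right) + U = 2 U^{2} + U = U + 2 U^{2}$)
$\left(\frac{45137}{-27473} + R{\left(-137 \right)}\right) \left(17851 + 49370\right) = \left(\frac{45137}{-27473} - 137 \left(1 + 2 \left(-137\right)\right)\right) \left(17851 + 49370\right) = \left(45137 \left(- \frac{1}{27473}\right) - 137 \left(1 - 274\right)\right) 67221 = \left(- \frac{45137}{27473} - -37401\right) 67221 = \left(- \frac{45137}{27473} + 37401\right) 67221 = \frac{1027472536}{27473} \cdot 67221 = \frac{69067731342456}{27473}$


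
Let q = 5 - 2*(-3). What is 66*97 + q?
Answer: 6413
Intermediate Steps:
q = 11 (q = 5 + 6 = 11)
66*97 + q = 66*97 + 11 = 6402 + 11 = 6413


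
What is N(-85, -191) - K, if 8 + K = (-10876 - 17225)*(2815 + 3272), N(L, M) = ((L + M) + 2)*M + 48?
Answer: 171103177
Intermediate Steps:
N(L, M) = 48 + M*(2 + L + M) (N(L, M) = (2 + L + M)*M + 48 = M*(2 + L + M) + 48 = 48 + M*(2 + L + M))
K = -171050795 (K = -8 + (-10876 - 17225)*(2815 + 3272) = -8 - 28101*6087 = -8 - 171050787 = -171050795)
N(-85, -191) - K = (48 + (-191)² + 2*(-191) - 85*(-191)) - 1*(-171050795) = (48 + 36481 - 382 + 16235) + 171050795 = 52382 + 171050795 = 171103177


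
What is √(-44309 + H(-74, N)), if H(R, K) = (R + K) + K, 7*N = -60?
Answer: I*√2175607/7 ≈ 210.71*I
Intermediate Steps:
N = -60/7 (N = (⅐)*(-60) = -60/7 ≈ -8.5714)
H(R, K) = R + 2*K (H(R, K) = (K + R) + K = R + 2*K)
√(-44309 + H(-74, N)) = √(-44309 + (-74 + 2*(-60/7))) = √(-44309 + (-74 - 120/7)) = √(-44309 - 638/7) = √(-310801/7) = I*√2175607/7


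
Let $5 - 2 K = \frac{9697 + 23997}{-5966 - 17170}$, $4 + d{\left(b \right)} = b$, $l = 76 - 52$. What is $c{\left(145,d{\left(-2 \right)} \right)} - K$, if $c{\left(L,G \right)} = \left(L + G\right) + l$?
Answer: $\frac{3696481}{23136} \approx 159.77$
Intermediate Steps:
$l = 24$
$d{\left(b \right)} = -4 + b$
$K = \frac{74687}{23136}$ ($K = \frac{5}{2} - \frac{\left(9697 + 23997\right) \frac{1}{-5966 - 17170}}{2} = \frac{5}{2} - \frac{33694 \frac{1}{-23136}}{2} = \frac{5}{2} - \frac{33694 \left(- \frac{1}{23136}\right)}{2} = \frac{5}{2} - - \frac{16847}{23136} = \frac{5}{2} + \frac{16847}{23136} = \frac{74687}{23136} \approx 3.2282$)
$c{\left(L,G \right)} = 24 + G + L$ ($c{\left(L,G \right)} = \left(L + G\right) + 24 = \left(G + L\right) + 24 = 24 + G + L$)
$c{\left(145,d{\left(-2 \right)} \right)} - K = \left(24 - 6 + 145\right) - \frac{74687}{23136} = 163 - \frac{74687}{23136} = \frac{3696481}{23136}$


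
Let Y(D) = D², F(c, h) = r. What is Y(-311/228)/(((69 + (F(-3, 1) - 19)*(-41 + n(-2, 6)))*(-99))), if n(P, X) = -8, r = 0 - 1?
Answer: -96721/5398590384 ≈ -1.7916e-5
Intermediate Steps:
r = -1
F(c, h) = -1
Y(-311/228)/(((69 + (F(-3, 1) - 19)*(-41 + n(-2, 6)))*(-99))) = (-311/228)²/(((69 + (-1 - 19)*(-41 - 8))*(-99))) = (-311*1/228)²/(((69 - 20*(-49))*(-99))) = (-311/228)²/(((69 + 980)*(-99))) = 96721/(51984*((1049*(-99)))) = (96721/51984)/(-103851) = (96721/51984)*(-1/103851) = -96721/5398590384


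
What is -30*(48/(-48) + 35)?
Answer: -1020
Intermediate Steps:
-30*(48/(-48) + 35) = -30*(48*(-1/48) + 35) = -30*(-1 + 35) = -30*34 = -1020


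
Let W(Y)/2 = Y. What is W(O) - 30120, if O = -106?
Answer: -30332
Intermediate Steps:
W(Y) = 2*Y
W(O) - 30120 = 2*(-106) - 30120 = -212 - 30120 = -30332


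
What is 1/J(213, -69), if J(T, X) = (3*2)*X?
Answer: -1/414 ≈ -0.0024155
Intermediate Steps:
J(T, X) = 6*X
1/J(213, -69) = 1/(6*(-69)) = 1/(-414) = -1/414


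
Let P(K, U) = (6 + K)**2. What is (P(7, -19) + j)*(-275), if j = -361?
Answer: 52800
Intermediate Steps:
(P(7, -19) + j)*(-275) = ((6 + 7)**2 - 361)*(-275) = (13**2 - 361)*(-275) = (169 - 361)*(-275) = -192*(-275) = 52800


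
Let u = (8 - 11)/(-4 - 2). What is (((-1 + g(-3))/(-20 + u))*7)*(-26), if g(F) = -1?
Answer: -56/3 ≈ -18.667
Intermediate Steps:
u = ½ (u = -3/(-6) = -3*(-⅙) = ½ ≈ 0.50000)
(((-1 + g(-3))/(-20 + u))*7)*(-26) = (((-1 - 1)/(-20 + ½))*7)*(-26) = (-2/(-39/2)*7)*(-26) = (-2*(-2/39)*7)*(-26) = ((4/39)*7)*(-26) = (28/39)*(-26) = -56/3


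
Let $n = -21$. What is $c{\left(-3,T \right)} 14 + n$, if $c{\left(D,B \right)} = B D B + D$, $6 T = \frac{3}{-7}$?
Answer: $- \frac{885}{14} \approx -63.214$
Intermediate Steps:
$T = - \frac{1}{14}$ ($T = \frac{3 \frac{1}{-7}}{6} = \frac{3 \left(- \frac{1}{7}\right)}{6} = \frac{1}{6} \left(- \frac{3}{7}\right) = - \frac{1}{14} \approx -0.071429$)
$c{\left(D,B \right)} = D + D B^{2}$ ($c{\left(D,B \right)} = D B^{2} + D = D + D B^{2}$)
$c{\left(-3,T \right)} 14 + n = - 3 \left(1 + \left(- \frac{1}{14}\right)^{2}\right) 14 - 21 = - 3 \left(1 + \frac{1}{196}\right) 14 - 21 = \left(-3\right) \frac{197}{196} \cdot 14 - 21 = \left(- \frac{591}{196}\right) 14 - 21 = - \frac{591}{14} - 21 = - \frac{885}{14}$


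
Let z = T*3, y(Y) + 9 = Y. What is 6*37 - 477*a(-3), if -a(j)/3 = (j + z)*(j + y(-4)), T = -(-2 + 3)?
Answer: 137598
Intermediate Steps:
y(Y) = -9 + Y
T = -1 (T = -1*1 = -1)
z = -3 (z = -1*3 = -3)
a(j) = -3*(-13 + j)*(-3 + j) (a(j) = -3*(j - 3)*(j + (-9 - 4)) = -3*(-3 + j)*(j - 13) = -3*(-3 + j)*(-13 + j) = -3*(-13 + j)*(-3 + j))
6*37 - 477*a(-3) = 6*37 - 477*(-117 - 3*(-3)² + 48*(-3)) = 222 - 477*(-117 - 3*9 - 144) = 222 - 477*(-117 - 27 - 144) = 222 - 477*(-288) = 222 + 137376 = 137598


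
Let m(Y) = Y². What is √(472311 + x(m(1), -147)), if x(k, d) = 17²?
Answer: 10*√4726 ≈ 687.46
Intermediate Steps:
x(k, d) = 289
√(472311 + x(m(1), -147)) = √(472311 + 289) = √472600 = 10*√4726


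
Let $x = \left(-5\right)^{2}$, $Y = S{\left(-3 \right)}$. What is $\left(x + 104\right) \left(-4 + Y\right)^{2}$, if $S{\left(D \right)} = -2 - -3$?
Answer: $1161$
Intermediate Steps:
$S{\left(D \right)} = 1$ ($S{\left(D \right)} = -2 + 3 = 1$)
$Y = 1$
$x = 25$
$\left(x + 104\right) \left(-4 + Y\right)^{2} = \left(25 + 104\right) \left(-4 + 1\right)^{2} = 129 \left(-3\right)^{2} = 129 \cdot 9 = 1161$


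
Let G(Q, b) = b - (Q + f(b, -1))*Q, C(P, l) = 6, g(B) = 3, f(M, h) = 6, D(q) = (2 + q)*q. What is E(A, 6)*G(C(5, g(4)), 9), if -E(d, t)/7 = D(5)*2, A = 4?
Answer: 30870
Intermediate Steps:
D(q) = q*(2 + q)
E(d, t) = -490 (E(d, t) = -7*5*(2 + 5)*2 = -7*5*7*2 = -245*2 = -7*70 = -490)
G(Q, b) = b - Q*(6 + Q) (G(Q, b) = b - (Q + 6)*Q = b - (6 + Q)*Q = b - Q*(6 + Q))
E(A, 6)*G(C(5, g(4)), 9) = -490*(9 - 1*6² - 6*6) = -490*(9 - 1*36 - 36) = -490*(9 - 36 - 36) = -490*(-63) = 30870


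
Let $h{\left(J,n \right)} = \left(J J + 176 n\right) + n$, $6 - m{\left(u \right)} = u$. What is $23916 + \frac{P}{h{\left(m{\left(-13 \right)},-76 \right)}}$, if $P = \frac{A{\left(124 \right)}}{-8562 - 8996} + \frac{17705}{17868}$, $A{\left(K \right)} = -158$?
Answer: $\frac{49111405028893465}{2053495784652} \approx 23916.0$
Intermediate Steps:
$m{\left(u \right)} = 6 - u$
$h{\left(J,n \right)} = J^{2} + 177 n$ ($h{\left(J,n \right)} = \left(J^{2} + 176 n\right) + n = J^{2} + 177 n$)
$P = \frac{156843767}{156863172}$ ($P = - \frac{158}{-8562 - 8996} + \frac{17705}{17868} = - \frac{158}{-8562 - 8996} + 17705 \cdot \frac{1}{17868} = - \frac{158}{-17558} + \frac{17705}{17868} = \left(-158\right) \left(- \frac{1}{17558}\right) + \frac{17705}{17868} = \frac{79}{8779} + \frac{17705}{17868} = \frac{156843767}{156863172} \approx 0.99988$)
$23916 + \frac{P}{h{\left(m{\left(-13 \right)},-76 \right)}} = 23916 + \frac{156843767}{156863172 \left(\left(6 - -13\right)^{2} + 177 \left(-76\right)\right)} = 23916 + \frac{156843767}{156863172 \left(\left(6 + 13\right)^{2} - 13452\right)} = 23916 + \frac{156843767}{156863172 \left(19^{2} - 13452\right)} = 23916 + \frac{156843767}{156863172 \left(361 - 13452\right)} = 23916 + \frac{156843767}{156863172 \left(-13091\right)} = 23916 + \frac{156843767}{156863172} \left(- \frac{1}{13091}\right) = 23916 - \frac{156843767}{2053495784652} = \frac{49111405028893465}{2053495784652}$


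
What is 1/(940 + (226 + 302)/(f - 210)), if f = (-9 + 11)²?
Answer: 103/96556 ≈ 0.0010667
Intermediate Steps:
f = 4 (f = 2² = 4)
1/(940 + (226 + 302)/(f - 210)) = 1/(940 + (226 + 302)/(4 - 210)) = 1/(940 + 528/(-206)) = 1/(940 + 528*(-1/206)) = 1/(940 - 264/103) = 1/(96556/103) = 103/96556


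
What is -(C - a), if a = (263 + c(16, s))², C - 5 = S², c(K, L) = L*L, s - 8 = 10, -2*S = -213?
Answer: 1332887/4 ≈ 3.3322e+5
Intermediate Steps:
S = 213/2 (S = -½*(-213) = 213/2 ≈ 106.50)
s = 18 (s = 8 + 10 = 18)
c(K, L) = L²
C = 45389/4 (C = 5 + (213/2)² = 5 + 45369/4 = 45389/4 ≈ 11347.)
a = 344569 (a = (263 + 18²)² = (263 + 324)² = 587² = 344569)
-(C - a) = -(45389/4 - 1*344569) = -(45389/4 - 344569) = -1*(-1332887/4) = 1332887/4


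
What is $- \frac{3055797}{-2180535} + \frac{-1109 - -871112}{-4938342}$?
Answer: $\frac{1465944297441}{1196469730330} \approx 1.2252$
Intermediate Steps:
$- \frac{3055797}{-2180535} + \frac{-1109 - -871112}{-4938342} = \left(-3055797\right) \left(- \frac{1}{2180535}\right) + \left(-1109 + 871112\right) \left(- \frac{1}{4938342}\right) = \frac{1018599}{726845} + 870003 \left(- \frac{1}{4938342}\right) = \frac{1018599}{726845} - \frac{290001}{1646114} = \frac{1465944297441}{1196469730330}$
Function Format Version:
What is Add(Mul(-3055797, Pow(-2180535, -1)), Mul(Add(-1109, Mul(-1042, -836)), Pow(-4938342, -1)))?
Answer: Rational(1465944297441, 1196469730330) ≈ 1.2252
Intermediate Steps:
Add(Mul(-3055797, Pow(-2180535, -1)), Mul(Add(-1109, Mul(-1042, -836)), Pow(-4938342, -1))) = Add(Mul(-3055797, Rational(-1, 2180535)), Mul(Add(-1109, 871112), Rational(-1, 4938342))) = Add(Rational(1018599, 726845), Mul(870003, Rational(-1, 4938342))) = Add(Rational(1018599, 726845), Rational(-290001, 1646114)) = Rational(1465944297441, 1196469730330)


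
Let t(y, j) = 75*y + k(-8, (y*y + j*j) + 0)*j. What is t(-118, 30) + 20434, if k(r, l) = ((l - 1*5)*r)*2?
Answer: -7101536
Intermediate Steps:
k(r, l) = 2*r*(-5 + l) (k(r, l) = ((l - 5)*r)*2 = ((-5 + l)*r)*2 = (r*(-5 + l))*2 = 2*r*(-5 + l))
t(y, j) = 75*y + j*(80 - 16*j² - 16*y²) (t(y, j) = 75*y + (2*(-8)*(-5 + ((y*y + j*j) + 0)))*j = 75*y + (2*(-8)*(-5 + ((y² + j²) + 0)))*j = 75*y + (2*(-8)*(-5 + ((j² + y²) + 0)))*j = 75*y + (2*(-8)*(-5 + (j² + y²)))*j = 75*y + (2*(-8)*(-5 + j² + y²))*j = 75*y + (80 - 16*j² - 16*y²)*j = 75*y + j*(80 - 16*j² - 16*y²))
t(-118, 30) + 20434 = (75*(-118) - 16*30*(-5 + 30² + (-118)²)) + 20434 = (-8850 - 16*30*(-5 + 900 + 13924)) + 20434 = (-8850 - 16*30*14819) + 20434 = (-8850 - 7113120) + 20434 = -7121970 + 20434 = -7101536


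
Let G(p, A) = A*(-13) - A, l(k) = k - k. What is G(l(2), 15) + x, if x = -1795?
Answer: -2005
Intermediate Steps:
l(k) = 0
G(p, A) = -14*A (G(p, A) = -13*A - A = -14*A)
G(l(2), 15) + x = -14*15 - 1795 = -210 - 1795 = -2005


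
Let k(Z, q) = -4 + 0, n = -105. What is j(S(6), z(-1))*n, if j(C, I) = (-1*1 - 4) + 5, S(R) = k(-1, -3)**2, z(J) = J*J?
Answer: 0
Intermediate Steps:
k(Z, q) = -4
z(J) = J**2
S(R) = 16 (S(R) = (-4)**2 = 16)
j(C, I) = 0 (j(C, I) = (-1 - 4) + 5 = -5 + 5 = 0)
j(S(6), z(-1))*n = 0*(-105) = 0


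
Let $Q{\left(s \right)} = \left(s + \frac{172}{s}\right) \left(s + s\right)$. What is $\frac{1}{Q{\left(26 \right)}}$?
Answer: $\frac{1}{1696} \approx 0.00058962$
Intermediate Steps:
$Q{\left(s \right)} = 2 s \left(s + \frac{172}{s}\right)$ ($Q{\left(s \right)} = \left(s + \frac{172}{s}\right) 2 s = 2 s \left(s + \frac{172}{s}\right)$)
$\frac{1}{Q{\left(26 \right)}} = \frac{1}{344 + 2 \cdot 26^{2}} = \frac{1}{344 + 2 \cdot 676} = \frac{1}{344 + 1352} = \frac{1}{1696}$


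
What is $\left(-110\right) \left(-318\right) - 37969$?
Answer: $-2989$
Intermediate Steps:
$\left(-110\right) \left(-318\right) - 37969 = 34980 - 37969 = -2989$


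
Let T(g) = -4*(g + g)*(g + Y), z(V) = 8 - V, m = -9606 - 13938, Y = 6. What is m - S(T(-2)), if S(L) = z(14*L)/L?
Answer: -188241/8 ≈ -23530.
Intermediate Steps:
m = -23544
T(g) = -8*g*(6 + g) (T(g) = -4*(g + g)*(g + 6) = -4*2*g*(6 + g) = -8*g*(6 + g))
S(L) = (8 - 14*L)/L
m - S(T(-2)) = -23544 - (-14 + 8/((-8*(-2)*(6 - 2)))) = -23544 - (-14 + 8/((-8*(-2)*4))) = -23544 - (-14 + 8/64) = -23544 - (-14 + 8*(1/64)) = -23544 - (-14 + ⅛) = -23544 - 1*(-111/8) = -23544 + 111/8 = -188241/8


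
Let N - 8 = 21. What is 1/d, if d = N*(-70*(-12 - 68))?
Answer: 1/162400 ≈ 6.1576e-6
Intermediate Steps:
N = 29 (N = 8 + 21 = 29)
d = 162400 (d = 29*(-70*(-12 - 68)) = 29*(-70*(-80)) = 29*5600 = 162400)
1/d = 1/162400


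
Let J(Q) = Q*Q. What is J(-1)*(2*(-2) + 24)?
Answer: 20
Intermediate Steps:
J(Q) = Q²
J(-1)*(2*(-2) + 24) = (-1)²*(2*(-2) + 24) = 1*(-4 + 24) = 1*20 = 20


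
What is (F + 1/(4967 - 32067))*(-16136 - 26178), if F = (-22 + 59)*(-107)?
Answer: 2269911278457/13550 ≈ 1.6752e+8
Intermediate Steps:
F = -3959 (F = 37*(-107) = -3959)
(F + 1/(4967 - 32067))*(-16136 - 26178) = (-3959 + 1/(4967 - 32067))*(-16136 - 26178) = (-3959 + 1/(-27100))*(-42314) = (-3959 - 1/27100)*(-42314) = -107288901/27100*(-42314) = 2269911278457/13550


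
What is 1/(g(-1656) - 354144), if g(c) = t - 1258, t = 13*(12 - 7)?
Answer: -1/355337 ≈ -2.8142e-6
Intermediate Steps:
t = 65 (t = 13*5 = 65)
g(c) = -1193 (g(c) = 65 - 1258 = -1193)
1/(g(-1656) - 354144) = 1/(-1193 - 354144) = 1/(-355337) = -1/355337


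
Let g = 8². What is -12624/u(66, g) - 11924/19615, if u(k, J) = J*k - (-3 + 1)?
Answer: -149005292/41446495 ≈ -3.5951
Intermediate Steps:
g = 64
u(k, J) = 2 + J*k (u(k, J) = J*k - (-2) = J*k - 1*(-2) = J*k + 2 = 2 + J*k)
-12624/u(66, g) - 11924/19615 = -12624/(2 + 64*66) - 11924/19615 = -12624/(2 + 4224) - 11924*1/19615 = -12624/4226 - 11924/19615 = -12624*1/4226 - 11924/19615 = -6312/2113 - 11924/19615 = -149005292/41446495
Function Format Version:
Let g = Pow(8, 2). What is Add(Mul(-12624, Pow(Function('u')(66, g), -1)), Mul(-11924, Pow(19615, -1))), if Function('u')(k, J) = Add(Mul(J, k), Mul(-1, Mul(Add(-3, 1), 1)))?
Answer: Rational(-149005292, 41446495) ≈ -3.5951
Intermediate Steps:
g = 64
Function('u')(k, J) = Add(2, Mul(J, k)) (Function('u')(k, J) = Add(Mul(J, k), Mul(-1, Mul(-2, 1))) = Add(Mul(J, k), Mul(-1, -2)) = Add(Mul(J, k), 2) = Add(2, Mul(J, k)))
Add(Mul(-12624, Pow(Function('u')(66, g), -1)), Mul(-11924, Pow(19615, -1))) = Add(Mul(-12624, Pow(Add(2, Mul(64, 66)), -1)), Mul(-11924, Pow(19615, -1))) = Add(Mul(-12624, Pow(Add(2, 4224), -1)), Mul(-11924, Rational(1, 19615))) = Add(Mul(-12624, Pow(4226, -1)), Rational(-11924, 19615)) = Add(Mul(-12624, Rational(1, 4226)), Rational(-11924, 19615)) = Add(Rational(-6312, 2113), Rational(-11924, 19615)) = Rational(-149005292, 41446495)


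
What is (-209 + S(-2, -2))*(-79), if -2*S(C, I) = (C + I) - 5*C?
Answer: 16748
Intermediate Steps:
S(C, I) = 2*C - I/2 (S(C, I) = -((C + I) - 5*C)/2 = -(I - 4*C)/2 = 2*C - I/2)
(-209 + S(-2, -2))*(-79) = (-209 + (2*(-2) - ½*(-2)))*(-79) = (-209 + (-4 + 1))*(-79) = (-209 - 3)*(-79) = -212*(-79) = 16748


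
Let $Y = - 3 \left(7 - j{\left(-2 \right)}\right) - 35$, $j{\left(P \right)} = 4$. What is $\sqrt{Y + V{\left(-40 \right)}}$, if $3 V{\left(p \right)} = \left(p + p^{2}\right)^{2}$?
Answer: $2 \sqrt{202789} \approx 900.64$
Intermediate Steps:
$V{\left(p \right)} = \frac{\left(p + p^{2}\right)^{2}}{3}$
$Y = -44$ ($Y = - 3 \left(7 - 4\right) - 35 = \left(-3\right) 3 - 35 = -9 - 35 = -44$)
$\sqrt{Y + V{\left(-40 \right)}} = \sqrt{-44 + \frac{\left(-40\right)^{2} \left(1 - 40\right)^{2}}{3}} = \sqrt{-44 + \frac{1}{3} \cdot 1600 \left(-39\right)^{2}} = \sqrt{-44 + \frac{1}{3} \cdot 1600 \cdot 1521} = \sqrt{-44 + 811200} = \sqrt{811156} = 2 \sqrt{202789}$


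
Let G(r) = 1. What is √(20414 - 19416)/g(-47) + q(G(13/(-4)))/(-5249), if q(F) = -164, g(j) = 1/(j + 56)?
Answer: 164/5249 + 9*√998 ≈ 284.35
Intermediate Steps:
g(j) = 1/(56 + j)
√(20414 - 19416)/g(-47) + q(G(13/(-4)))/(-5249) = √(20414 - 19416)/(1/(56 - 47)) - 164/(-5249) = √998/(1/9) - 164*(-1/5249) = √998/(⅑) + 164/5249 = √998*9 + 164/5249 = 9*√998 + 164/5249 = 164/5249 + 9*√998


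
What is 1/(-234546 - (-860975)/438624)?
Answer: -438624/102876643729 ≈ -4.2636e-6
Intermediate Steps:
1/(-234546 - (-860975)/438624) = 1/(-234546 - 1*(-860975/438624)) = 1/(-234546 + 860975/438624) = 1/(-102876643729/438624) = -438624/102876643729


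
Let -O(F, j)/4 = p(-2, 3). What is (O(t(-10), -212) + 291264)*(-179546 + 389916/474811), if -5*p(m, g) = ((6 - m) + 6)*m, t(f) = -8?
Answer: -24828353940245024/474811 ≈ -5.2291e+10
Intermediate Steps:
p(m, g) = -m*(12 - m)/5 (p(m, g) = -((6 - m) + 6)*m/5 = -(12 - m)*m/5 = -m*(12 - m)/5)
O(F, j) = -112/5 (O(F, j) = -4*(-2)*(-12 - 2)/5 = -4*(-2)*(-14)/5 = -4*28/5 = -112/5)
(O(t(-10), -212) + 291264)*(-179546 + 389916/474811) = (-112/5 + 291264)*(-179546 + 389916/474811) = 1456208*(-179546 + 389916*(1/474811))/5 = 1456208*(-179546 + 389916/474811)/5 = (1456208/5)*(-85250025890/474811) = -24828353940245024/474811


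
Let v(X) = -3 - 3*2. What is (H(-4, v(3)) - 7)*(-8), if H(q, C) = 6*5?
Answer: -184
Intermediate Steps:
v(X) = -9 (v(X) = -3 - 6 = -9)
H(q, C) = 30
(H(-4, v(3)) - 7)*(-8) = (30 - 7)*(-8) = 23*(-8) = -184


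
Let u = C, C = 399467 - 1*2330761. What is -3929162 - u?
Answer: -1997868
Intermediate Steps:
C = -1931294 (C = 399467 - 2330761 = -1931294)
u = -1931294
-3929162 - u = -3929162 - 1*(-1931294) = -3929162 + 1931294 = -1997868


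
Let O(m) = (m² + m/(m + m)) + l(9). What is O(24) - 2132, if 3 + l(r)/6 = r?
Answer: -3039/2 ≈ -1519.5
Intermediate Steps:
l(r) = -18 + 6*r
O(m) = 73/2 + m² (O(m) = (m² + m/(m + m)) + (-18 + 6*9) = (m² + m/((2*m))) + (-18 + 54) = (m² + (1/(2*m))*m) + 36 = (m² + ½) + 36 = (½ + m²) + 36 = 73/2 + m²)
O(24) - 2132 = (73/2 + 24²) - 2132 = (73/2 + 576) - 2132 = 1225/2 - 2132 = -3039/2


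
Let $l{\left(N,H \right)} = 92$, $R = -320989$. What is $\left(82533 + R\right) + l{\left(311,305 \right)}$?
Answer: $-238364$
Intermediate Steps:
$\left(82533 + R\right) + l{\left(311,305 \right)} = \left(82533 - 320989\right) + 92 = -238456 + 92 = -238364$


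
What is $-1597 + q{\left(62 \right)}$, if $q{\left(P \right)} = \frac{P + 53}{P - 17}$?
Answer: $- \frac{14350}{9} \approx -1594.4$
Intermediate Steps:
$q{\left(P \right)} = \frac{53 + P}{-17 + P}$
$-1597 + q{\left(62 \right)} = -1597 + \frac{53 + 62}{-17 + 62} = -1597 + \frac{1}{45} \cdot 115 = -1597 + \frac{23}{9} = - \frac{14350}{9}$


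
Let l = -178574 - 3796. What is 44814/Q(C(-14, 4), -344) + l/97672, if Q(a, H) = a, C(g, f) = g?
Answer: -156415221/48836 ≈ -3202.9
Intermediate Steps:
l = -182370
44814/Q(C(-14, 4), -344) + l/97672 = 44814/(-14) - 182370/97672 = 44814*(-1/14) - 182370*1/97672 = -3201 - 91185/48836 = -156415221/48836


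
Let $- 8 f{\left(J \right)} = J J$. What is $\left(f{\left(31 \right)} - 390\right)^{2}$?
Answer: $\frac{16654561}{64} \approx 2.6023 \cdot 10^{5}$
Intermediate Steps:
$f{\left(J \right)} = - \frac{J^{2}}{8}$ ($f{\left(J \right)} = - \frac{J J}{8} = - \frac{J^{2}}{8}$)
$\left(f{\left(31 \right)} - 390\right)^{2} = \left(- \frac{31^{2}}{8} - 390\right)^{2} = \left(\left(- \frac{1}{8}\right) 961 - 390\right)^{2} = \left(- \frac{961}{8} - 390\right)^{2} = \left(- \frac{4081}{8}\right)^{2} = \frac{16654561}{64}$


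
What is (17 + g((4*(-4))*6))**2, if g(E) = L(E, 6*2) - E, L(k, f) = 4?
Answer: 13689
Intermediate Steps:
g(E) = 4 - E
(17 + g((4*(-4))*6))**2 = (17 + (4 - 4*(-4)*6))**2 = (17 + (4 - (-16)*6))**2 = (17 + (4 - 1*(-96)))**2 = (17 + (4 + 96))**2 = (17 + 100)**2 = 117**2 = 13689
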